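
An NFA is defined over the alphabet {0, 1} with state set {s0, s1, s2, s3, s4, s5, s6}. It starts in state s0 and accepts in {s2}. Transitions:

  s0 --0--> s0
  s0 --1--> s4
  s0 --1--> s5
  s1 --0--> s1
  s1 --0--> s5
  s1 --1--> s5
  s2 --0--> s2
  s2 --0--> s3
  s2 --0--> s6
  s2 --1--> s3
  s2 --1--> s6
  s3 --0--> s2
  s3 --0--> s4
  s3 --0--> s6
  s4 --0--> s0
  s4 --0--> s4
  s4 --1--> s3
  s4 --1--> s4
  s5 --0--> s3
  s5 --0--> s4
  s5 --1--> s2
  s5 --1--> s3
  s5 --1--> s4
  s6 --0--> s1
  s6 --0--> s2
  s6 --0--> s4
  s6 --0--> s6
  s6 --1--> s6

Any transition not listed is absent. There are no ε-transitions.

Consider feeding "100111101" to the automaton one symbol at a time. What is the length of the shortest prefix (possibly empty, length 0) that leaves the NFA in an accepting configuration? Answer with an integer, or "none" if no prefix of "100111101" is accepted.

3

Start in {s0}.
Read '1': s0→{s4, s5}; now {s4, s5}.
Read '0': s4→{s0, s4}, s5→{s3, s4}; now {s0, s3, s4}.
Read '0': s0→{s0}, s3→{s2, s4, s6}, s4→{s0, s4}; now {s0, s2, s4, s6}.
None of the earlier sets intersect F, but {s0, s2, s4, s6} does.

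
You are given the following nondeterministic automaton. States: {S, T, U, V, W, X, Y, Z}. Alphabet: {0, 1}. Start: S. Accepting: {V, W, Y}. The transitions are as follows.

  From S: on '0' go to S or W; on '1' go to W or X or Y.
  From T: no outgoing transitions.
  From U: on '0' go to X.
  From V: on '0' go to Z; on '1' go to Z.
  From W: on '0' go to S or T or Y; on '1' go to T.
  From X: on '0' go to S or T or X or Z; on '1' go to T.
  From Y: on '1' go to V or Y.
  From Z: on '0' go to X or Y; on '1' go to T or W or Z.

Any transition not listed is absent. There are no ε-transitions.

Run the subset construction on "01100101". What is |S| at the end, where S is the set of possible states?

Start in {S}.
Read '0': S→{S, W}; now {S, W}.
Read '1': S→{W, X, Y}, W→{T}; now {T, W, X, Y}.
Read '1': T→∅, W→{T}, X→{T}, Y→{V, Y}; now {T, V, Y}.
Read '0': T→∅, V→{Z}, Y→∅; now {Z}.
Read '0': Z→{X, Y}; now {X, Y}.
Read '1': X→{T}, Y→{V, Y}; now {T, V, Y}.
Read '0': T→∅, V→{Z}, Y→∅; now {Z}.
Read '1': Z→{T, W, Z}; now {T, W, Z}.
That set has 3 states.

3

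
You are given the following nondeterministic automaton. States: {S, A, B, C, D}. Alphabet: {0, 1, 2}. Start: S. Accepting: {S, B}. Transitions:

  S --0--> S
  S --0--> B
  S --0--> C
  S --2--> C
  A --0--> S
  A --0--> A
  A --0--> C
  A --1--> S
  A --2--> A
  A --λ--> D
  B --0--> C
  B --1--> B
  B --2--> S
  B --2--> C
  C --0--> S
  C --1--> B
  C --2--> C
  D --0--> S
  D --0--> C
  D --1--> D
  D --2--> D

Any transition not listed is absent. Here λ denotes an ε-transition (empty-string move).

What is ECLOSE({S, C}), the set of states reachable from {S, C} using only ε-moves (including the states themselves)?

{S, C}

Begin with {S, C}.
No ε-moves leave this set, so the closure equals the set itself.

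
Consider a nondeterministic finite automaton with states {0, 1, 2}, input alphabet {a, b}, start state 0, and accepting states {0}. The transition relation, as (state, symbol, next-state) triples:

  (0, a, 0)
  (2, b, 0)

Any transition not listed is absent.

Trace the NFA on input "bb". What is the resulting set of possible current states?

∅

Start in {0}.
Read 'b': 0→∅; now ∅.
The set is empty and remains empty for the remaining 1 symbol.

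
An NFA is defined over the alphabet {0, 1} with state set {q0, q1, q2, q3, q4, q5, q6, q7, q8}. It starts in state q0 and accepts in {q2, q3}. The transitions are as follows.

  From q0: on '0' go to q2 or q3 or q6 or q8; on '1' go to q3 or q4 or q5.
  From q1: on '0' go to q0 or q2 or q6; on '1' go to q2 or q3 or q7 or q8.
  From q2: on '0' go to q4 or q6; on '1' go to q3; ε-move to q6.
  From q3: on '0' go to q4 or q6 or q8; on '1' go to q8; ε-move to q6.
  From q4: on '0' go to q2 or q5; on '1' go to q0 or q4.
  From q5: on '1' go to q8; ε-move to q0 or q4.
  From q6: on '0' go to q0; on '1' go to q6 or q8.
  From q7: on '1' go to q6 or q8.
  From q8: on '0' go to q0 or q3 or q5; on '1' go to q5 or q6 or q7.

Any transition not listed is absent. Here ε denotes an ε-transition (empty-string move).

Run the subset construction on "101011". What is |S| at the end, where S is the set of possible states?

7

Start in {q0}.
Read '1': q0→{q3, q4, q5}; union {q3, q4, q5}; ε-closure = {q0, q3, q4, q5, q6}.
Read '0': q0→{q2, q3, q6, q8}, q3→{q4, q6, q8}, q4→{q2, q5}, q5→∅, q6→{q0}; now {q0, q2, q3, q4, q5, q6, q8}.
Read '1': q0→{q3, q4, q5}, q2→{q3}, q3→{q8}, q4→{q0, q4}, q5→{q8}, q6→{q6, q8}, q8→{q5, q6, q7}; now {q0, q3, q4, q5, q6, q7, q8}.
Read '0': q0→{q2, q3, q6, q8}, q3→{q4, q6, q8}, q4→{q2, q5}, q5→∅, q6→{q0}, q7→∅, q8→{q0, q3, q5}; now {q0, q2, q3, q4, q5, q6, q8}.
Read '1': q0→{q3, q4, q5}, q2→{q3}, q3→{q8}, q4→{q0, q4}, q5→{q8}, q6→{q6, q8}, q8→{q5, q6, q7}; now {q0, q3, q4, q5, q6, q7, q8}.
Read '1': q0→{q3, q4, q5}, q3→{q8}, q4→{q0, q4}, q5→{q8}, q6→{q6, q8}, q7→{q6, q8}, q8→{q5, q6, q7}; now {q0, q3, q4, q5, q6, q7, q8}.
That set has 7 states.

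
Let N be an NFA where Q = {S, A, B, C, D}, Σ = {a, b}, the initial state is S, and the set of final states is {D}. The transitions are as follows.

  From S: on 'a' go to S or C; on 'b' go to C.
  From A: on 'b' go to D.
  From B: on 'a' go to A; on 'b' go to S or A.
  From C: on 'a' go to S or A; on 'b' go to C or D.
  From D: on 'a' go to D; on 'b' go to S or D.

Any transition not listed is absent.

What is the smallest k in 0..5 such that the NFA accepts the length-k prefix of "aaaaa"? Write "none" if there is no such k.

Start in {S}.
Read 'a': {S} → {S, C}.
Read 'a': {S, C} → {S, A, C}.
Read 'a': {S, A, C} → {S, A, C}.
Read 'a': {S, A, C} → {S, A, C}.
Read 'a': {S, A, C} → {S, A, C}.
No reachable set along the way intersects F.

none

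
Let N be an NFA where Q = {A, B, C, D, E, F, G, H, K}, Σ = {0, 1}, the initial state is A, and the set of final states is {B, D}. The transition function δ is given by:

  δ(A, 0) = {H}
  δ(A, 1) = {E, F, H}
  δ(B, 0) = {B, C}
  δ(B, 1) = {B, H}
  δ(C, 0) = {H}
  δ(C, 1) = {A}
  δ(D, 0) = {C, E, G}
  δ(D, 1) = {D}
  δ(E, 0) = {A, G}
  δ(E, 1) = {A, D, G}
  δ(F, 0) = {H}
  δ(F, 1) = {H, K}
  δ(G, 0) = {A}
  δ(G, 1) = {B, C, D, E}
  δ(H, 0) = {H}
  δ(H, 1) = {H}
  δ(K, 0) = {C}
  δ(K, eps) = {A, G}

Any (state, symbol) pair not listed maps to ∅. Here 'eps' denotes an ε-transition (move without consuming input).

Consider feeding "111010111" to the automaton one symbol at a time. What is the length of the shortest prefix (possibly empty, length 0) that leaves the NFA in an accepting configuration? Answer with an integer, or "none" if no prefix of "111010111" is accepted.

Start in {A}.
Read '1': A→{E, F, H}; now {E, F, H}.
Read '1': E→{A, D, G}, F→{H, K}, H→{H}; now {A, D, G, H, K}.
None of the earlier sets intersect F, but {A, D, G, H, K} does.

2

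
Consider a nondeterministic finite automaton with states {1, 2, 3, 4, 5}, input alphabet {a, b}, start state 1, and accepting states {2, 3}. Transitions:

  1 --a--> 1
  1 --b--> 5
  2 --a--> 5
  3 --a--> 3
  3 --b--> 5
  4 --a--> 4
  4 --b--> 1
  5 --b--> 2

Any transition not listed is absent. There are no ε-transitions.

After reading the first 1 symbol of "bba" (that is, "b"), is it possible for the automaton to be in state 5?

Yes

Start in {1}.
Read 'b': {1} → {5}.
State 5 is in {5}.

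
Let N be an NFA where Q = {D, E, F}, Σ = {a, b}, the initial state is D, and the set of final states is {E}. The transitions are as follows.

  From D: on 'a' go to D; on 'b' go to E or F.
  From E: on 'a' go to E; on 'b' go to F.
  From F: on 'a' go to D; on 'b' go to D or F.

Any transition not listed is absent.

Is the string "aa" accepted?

No

Start in {D}.
Read 'a': {D} → {D}.
Read 'a': {D} → {D}.
The final set {D} contains no accepting state.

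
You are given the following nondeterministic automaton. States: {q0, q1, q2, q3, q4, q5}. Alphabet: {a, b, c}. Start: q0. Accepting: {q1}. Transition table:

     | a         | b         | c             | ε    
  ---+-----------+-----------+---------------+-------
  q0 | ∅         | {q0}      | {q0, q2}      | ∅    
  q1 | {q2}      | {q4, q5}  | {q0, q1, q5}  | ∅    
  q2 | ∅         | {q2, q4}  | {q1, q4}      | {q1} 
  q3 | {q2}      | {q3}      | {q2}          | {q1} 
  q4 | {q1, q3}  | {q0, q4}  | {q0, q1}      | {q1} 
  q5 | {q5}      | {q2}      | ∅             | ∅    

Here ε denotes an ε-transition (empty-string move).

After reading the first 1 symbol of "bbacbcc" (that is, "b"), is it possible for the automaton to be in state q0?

Start in {q0}.
Read 'b': {q0} → {q0}.
State q0 is in {q0}.

Yes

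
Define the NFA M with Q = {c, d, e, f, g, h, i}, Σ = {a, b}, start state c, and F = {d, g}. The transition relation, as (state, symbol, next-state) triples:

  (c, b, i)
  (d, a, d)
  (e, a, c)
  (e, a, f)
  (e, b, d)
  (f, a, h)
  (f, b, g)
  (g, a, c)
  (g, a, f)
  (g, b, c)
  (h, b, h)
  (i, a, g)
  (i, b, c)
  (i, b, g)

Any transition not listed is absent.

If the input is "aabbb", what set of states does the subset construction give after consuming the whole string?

Start in {c}.
Read 'a': {c} → ∅.
The set is empty and remains empty for the remaining 4 symbols.

∅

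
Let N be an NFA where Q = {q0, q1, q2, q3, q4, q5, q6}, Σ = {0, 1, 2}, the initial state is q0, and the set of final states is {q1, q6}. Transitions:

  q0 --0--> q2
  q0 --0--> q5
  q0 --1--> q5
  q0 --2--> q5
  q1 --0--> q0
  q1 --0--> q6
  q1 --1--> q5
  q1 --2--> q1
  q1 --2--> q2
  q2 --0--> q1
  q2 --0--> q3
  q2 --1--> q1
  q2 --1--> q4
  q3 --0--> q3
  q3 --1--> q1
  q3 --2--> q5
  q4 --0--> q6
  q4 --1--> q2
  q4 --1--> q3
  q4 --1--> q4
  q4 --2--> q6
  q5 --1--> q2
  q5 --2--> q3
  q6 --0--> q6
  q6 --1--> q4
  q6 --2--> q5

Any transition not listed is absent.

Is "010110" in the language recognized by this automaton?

Start in {q0}.
Read '0': q0→{q2, q5}; now {q2, q5}.
Read '1': q2→{q1, q4}, q5→{q2}; now {q1, q2, q4}.
Read '0': q1→{q0, q6}, q2→{q1, q3}, q4→{q6}; now {q0, q1, q3, q6}.
Read '1': q0→{q5}, q1→{q5}, q3→{q1}, q6→{q4}; now {q1, q4, q5}.
Read '1': q1→{q5}, q4→{q2, q3, q4}, q5→{q2}; now {q2, q3, q4, q5}.
Read '0': q2→{q1, q3}, q3→{q3}, q4→{q6}, q5→∅; now {q1, q3, q6}.
The final set {q1, q3, q6} contains the accepting states q1, q6.

Yes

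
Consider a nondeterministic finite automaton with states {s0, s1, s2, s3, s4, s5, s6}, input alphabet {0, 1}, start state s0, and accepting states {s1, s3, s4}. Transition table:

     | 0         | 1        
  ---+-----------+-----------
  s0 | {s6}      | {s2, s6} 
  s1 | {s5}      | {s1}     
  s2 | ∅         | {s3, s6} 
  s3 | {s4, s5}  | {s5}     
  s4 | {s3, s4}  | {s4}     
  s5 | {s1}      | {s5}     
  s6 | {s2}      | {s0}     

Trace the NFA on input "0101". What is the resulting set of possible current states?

Start in {s0}.
Read '0': s0→{s6}; now {s6}.
Read '1': s6→{s0}; now {s0}.
Read '0': s0→{s6}; now {s6}.
Read '1': s6→{s0}; now {s0}.

{s0}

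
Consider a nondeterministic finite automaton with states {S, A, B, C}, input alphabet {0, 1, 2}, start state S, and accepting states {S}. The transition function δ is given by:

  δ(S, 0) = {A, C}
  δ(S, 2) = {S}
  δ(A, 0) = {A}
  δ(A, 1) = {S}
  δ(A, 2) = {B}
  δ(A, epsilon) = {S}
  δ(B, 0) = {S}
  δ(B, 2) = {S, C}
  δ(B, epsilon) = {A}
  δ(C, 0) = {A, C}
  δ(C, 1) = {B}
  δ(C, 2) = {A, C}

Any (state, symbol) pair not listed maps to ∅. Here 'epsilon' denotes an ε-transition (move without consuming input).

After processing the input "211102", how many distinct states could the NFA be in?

0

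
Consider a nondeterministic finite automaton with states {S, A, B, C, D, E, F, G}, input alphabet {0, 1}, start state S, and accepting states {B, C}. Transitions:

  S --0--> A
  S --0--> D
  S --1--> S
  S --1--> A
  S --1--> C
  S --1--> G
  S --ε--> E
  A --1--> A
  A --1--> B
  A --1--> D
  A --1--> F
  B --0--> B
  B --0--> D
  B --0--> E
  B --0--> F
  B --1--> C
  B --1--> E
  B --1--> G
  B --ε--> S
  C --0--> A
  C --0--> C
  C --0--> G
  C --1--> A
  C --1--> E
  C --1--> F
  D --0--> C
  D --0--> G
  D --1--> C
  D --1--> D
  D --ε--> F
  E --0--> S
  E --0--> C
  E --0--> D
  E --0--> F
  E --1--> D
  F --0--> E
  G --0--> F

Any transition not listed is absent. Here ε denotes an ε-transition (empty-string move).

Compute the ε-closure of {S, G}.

Begin with {S, G}.
ε-move S → E; add E.

{S, E, G}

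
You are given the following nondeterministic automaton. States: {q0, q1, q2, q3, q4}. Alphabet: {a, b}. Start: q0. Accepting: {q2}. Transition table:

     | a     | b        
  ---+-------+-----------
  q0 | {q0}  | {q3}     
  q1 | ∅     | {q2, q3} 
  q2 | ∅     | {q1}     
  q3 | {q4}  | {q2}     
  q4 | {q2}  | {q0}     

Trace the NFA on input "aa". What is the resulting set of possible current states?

Start in {q0}.
Read 'a': q0→{q0}; now {q0}.
Read 'a': q0→{q0}; now {q0}.

{q0}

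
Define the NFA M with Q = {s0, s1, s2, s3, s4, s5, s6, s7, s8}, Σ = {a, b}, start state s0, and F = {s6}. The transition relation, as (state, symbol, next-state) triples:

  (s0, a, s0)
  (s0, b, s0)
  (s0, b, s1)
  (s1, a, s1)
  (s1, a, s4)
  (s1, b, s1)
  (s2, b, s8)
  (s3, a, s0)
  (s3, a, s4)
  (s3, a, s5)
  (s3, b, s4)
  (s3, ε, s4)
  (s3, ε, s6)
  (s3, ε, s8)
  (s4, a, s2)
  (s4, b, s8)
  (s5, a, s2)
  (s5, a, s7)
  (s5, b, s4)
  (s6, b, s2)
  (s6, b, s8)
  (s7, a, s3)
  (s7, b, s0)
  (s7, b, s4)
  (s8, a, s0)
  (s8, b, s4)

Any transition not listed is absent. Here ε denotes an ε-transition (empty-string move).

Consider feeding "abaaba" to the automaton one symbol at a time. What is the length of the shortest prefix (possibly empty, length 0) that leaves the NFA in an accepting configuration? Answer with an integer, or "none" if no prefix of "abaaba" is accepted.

none

Start in {s0}.
Read 'a': s0→{s0}; now {s0}.
Read 'b': s0→{s0, s1}; now {s0, s1}.
Read 'a': s0→{s0}, s1→{s1, s4}; now {s0, s1, s4}.
Read 'a': s0→{s0}, s1→{s1, s4}, s4→{s2}; now {s0, s1, s2, s4}.
Read 'b': s0→{s0, s1}, s1→{s1}, s2→{s8}, s4→{s8}; now {s0, s1, s8}.
Read 'a': s0→{s0}, s1→{s1, s4}, s8→{s0}; now {s0, s1, s4}.
No reachable set along the way intersects F.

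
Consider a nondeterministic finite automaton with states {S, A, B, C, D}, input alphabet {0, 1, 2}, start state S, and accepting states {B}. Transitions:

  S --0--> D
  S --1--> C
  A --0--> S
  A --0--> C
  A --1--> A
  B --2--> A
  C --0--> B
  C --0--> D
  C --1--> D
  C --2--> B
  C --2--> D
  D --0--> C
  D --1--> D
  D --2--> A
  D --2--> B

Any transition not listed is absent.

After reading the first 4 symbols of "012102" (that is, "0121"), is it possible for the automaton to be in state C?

Start in {S}.
Read '0': {S} → {D}.
Read '1': {D} → {D}.
Read '2': {D} → {A, B}.
Read '1': {A, B} → {A}.
State C is not in {A}.

No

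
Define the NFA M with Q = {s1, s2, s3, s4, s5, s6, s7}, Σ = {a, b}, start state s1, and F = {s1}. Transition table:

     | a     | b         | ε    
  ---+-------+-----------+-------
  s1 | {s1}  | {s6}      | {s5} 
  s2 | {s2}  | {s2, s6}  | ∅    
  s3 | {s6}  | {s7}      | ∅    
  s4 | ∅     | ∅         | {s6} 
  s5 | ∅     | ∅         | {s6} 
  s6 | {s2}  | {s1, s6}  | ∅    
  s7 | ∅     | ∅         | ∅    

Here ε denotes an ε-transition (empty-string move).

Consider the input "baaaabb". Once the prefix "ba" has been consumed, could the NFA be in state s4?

Start: ε-closure({s1}) = {s1, s5, s6}.
Read 'b': {s1, s5, s6} → {s1, s5, s6}.
Read 'a': {s1, s5, s6} → {s1, s2, s5, s6}.
State s4 is not in {s1, s2, s5, s6}.

No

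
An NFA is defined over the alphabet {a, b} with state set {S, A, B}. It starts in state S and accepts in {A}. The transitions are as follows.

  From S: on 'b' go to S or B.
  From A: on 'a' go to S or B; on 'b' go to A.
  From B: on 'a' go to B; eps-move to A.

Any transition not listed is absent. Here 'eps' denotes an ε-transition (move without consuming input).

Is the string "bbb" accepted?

Start in {S}.
Read 'b': {S} → {S, A, B}.
Read 'b': {S, A, B} → {S, A, B}.
Read 'b': {S, A, B} → {S, A, B}.
The final set {S, A, B} contains the accepting state A.

Yes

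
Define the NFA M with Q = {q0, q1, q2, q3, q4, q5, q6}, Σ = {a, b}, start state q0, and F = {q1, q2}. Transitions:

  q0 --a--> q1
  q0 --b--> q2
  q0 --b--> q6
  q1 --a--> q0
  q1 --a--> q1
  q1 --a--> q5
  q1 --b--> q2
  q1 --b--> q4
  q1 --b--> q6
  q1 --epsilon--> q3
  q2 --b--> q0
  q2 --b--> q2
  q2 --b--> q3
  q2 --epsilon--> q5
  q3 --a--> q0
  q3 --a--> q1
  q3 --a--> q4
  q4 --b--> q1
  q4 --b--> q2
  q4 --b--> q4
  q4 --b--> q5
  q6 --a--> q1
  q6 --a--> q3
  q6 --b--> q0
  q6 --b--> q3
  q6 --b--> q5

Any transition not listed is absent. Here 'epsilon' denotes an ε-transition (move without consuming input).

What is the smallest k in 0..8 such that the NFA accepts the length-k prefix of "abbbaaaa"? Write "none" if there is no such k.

1

Start in {q0}.
Read 'a': q0→{q1}; union {q1}; ε-closure = {q1, q3}.
None of the earlier sets intersect F, but {q1, q3} does.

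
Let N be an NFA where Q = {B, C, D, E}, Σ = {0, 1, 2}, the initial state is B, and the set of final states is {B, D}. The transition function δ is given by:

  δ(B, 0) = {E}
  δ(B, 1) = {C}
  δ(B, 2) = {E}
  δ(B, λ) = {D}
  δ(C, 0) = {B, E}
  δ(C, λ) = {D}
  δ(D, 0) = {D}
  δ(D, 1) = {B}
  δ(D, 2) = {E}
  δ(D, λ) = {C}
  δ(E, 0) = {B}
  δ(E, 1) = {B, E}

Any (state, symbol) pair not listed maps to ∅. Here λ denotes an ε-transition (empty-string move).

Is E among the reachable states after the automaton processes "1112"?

Yes

Start: ε-closure({B}) = {B, C, D}.
Read '1': {B, C, D} → {B, C, D}.
Read '1': {B, C, D} → {B, C, D}.
Read '1': {B, C, D} → {B, C, D}.
Read '2': {B, C, D} → {E}.
State E is in {E}.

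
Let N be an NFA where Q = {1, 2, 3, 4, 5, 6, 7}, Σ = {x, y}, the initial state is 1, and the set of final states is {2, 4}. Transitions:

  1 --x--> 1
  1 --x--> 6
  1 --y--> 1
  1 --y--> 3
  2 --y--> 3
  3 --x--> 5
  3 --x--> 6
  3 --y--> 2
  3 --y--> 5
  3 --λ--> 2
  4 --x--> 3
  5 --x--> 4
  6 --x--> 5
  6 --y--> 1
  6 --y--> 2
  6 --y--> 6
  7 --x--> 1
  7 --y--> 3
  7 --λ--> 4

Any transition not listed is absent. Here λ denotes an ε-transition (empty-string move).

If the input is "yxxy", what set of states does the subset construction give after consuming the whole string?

{1, 2, 3, 6}

Start in {1}.
Read 'y': {1} → {1, 2, 3}.
Read 'x': {1, 2, 3} → {1, 5, 6}.
Read 'x': {1, 5, 6} → {1, 4, 5, 6}.
Read 'y': {1, 4, 5, 6} → {1, 2, 3, 6}.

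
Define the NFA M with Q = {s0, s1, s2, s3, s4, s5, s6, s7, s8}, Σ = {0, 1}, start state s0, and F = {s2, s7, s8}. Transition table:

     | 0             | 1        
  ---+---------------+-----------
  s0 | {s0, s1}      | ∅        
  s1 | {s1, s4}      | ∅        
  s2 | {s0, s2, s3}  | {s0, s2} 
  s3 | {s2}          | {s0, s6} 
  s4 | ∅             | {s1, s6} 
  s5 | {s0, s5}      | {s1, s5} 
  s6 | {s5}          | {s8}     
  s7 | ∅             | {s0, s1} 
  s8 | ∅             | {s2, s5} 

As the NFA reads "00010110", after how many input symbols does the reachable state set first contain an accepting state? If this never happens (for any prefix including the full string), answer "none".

Start in {s0}.
Read '0': {s0} → {s0, s1}.
Read '0': {s0, s1} → {s0, s1, s4}.
Read '0': {s0, s1, s4} → {s0, s1, s4}.
Read '1': {s0, s1, s4} → {s1, s6}.
Read '0': {s1, s6} → {s1, s4, s5}.
Read '1': {s1, s4, s5} → {s1, s5, s6}.
Read '1': {s1, s5, s6} → {s1, s5, s8}.
None of the earlier sets intersect F, but {s1, s5, s8} does.

7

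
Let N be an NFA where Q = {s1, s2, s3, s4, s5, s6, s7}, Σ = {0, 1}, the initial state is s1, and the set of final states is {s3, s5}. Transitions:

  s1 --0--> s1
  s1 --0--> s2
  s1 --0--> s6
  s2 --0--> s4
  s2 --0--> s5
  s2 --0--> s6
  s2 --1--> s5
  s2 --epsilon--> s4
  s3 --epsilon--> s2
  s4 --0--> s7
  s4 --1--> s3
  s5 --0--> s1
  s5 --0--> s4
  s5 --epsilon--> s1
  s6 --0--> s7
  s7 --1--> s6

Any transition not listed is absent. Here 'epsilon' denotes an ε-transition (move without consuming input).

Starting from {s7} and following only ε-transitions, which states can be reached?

Begin with {s7}.
No ε-moves leave this set, so the closure equals the set itself.

{s7}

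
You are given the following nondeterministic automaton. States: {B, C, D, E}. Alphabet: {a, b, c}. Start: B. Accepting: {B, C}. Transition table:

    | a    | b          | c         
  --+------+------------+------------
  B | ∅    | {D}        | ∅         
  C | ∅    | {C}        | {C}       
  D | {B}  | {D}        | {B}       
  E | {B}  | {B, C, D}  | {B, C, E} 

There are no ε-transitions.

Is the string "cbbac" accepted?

Start in {B}.
Read 'c': {B} → ∅.
The set is empty and remains empty for the remaining 4 symbols.
The final set ∅ contains no accepting state.

No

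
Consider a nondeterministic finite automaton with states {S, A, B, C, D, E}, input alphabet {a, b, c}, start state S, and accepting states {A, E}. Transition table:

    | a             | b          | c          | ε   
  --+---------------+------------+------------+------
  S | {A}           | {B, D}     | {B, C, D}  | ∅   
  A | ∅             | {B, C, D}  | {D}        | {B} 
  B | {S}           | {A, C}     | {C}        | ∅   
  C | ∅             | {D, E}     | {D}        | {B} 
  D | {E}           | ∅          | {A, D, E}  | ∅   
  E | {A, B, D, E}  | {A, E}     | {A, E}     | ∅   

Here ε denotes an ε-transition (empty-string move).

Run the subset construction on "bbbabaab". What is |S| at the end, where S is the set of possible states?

5

Start in {S}.
Read 'b': {S} → {B, D}.
Read 'b': {B, D} → {A, B, C}.
Read 'b': {A, B, C} → {A, B, C, D, E}.
Read 'a': {A, B, C, D, E} → {S, A, B, D, E}.
Read 'b': {S, A, B, D, E} → {A, B, C, D, E}.
Read 'a': {A, B, C, D, E} → {S, A, B, D, E}.
Read 'a': {S, A, B, D, E} → {S, A, B, D, E}.
Read 'b': {S, A, B, D, E} → {A, B, C, D, E}.
That set has 5 states.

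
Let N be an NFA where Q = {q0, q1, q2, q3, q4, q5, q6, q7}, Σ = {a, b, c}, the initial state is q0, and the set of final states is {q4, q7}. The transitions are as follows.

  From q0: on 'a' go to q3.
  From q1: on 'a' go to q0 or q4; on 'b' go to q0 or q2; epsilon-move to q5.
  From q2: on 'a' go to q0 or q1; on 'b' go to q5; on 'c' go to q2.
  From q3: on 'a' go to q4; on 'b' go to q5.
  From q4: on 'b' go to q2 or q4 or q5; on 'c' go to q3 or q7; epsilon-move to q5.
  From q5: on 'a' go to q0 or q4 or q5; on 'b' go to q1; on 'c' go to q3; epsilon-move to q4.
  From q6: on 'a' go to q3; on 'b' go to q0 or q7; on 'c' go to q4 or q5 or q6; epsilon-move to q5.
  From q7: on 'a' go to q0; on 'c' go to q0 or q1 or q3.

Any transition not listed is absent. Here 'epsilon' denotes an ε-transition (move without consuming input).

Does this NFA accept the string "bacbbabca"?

No

Start in {q0}.
Read 'b': q0→∅; now ∅.
The set is empty and remains empty for the remaining 8 symbols.
The final set ∅ contains no accepting state.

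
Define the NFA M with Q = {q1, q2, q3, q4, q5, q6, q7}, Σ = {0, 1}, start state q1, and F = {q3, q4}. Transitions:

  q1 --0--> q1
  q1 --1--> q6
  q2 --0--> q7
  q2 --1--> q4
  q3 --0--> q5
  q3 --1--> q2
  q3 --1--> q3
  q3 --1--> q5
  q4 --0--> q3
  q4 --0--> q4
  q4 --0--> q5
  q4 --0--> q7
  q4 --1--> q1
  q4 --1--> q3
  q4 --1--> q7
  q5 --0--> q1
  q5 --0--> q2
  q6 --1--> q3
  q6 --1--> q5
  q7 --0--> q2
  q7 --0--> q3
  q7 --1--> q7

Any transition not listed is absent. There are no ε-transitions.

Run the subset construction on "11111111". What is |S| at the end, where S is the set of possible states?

7

Start in {q1}.
Read '1': {q1} → {q6}.
Read '1': {q6} → {q3, q5}.
Read '1': {q3, q5} → {q2, q3, q5}.
Read '1': {q2, q3, q5} → {q2, q3, q4, q5}.
Read '1': {q2, q3, q4, q5} → {q1, q2, q3, q4, q5, q7}.
Read '1': {q1, q2, q3, q4, q5, q7} → {q1, q2, q3, q4, q5, q6, q7}.
Read '1': {q1, q2, q3, q4, q5, q6, q7} → {q1, q2, q3, q4, q5, q6, q7}.
Read '1': {q1, q2, q3, q4, q5, q6, q7} → {q1, q2, q3, q4, q5, q6, q7}.
That set has 7 states.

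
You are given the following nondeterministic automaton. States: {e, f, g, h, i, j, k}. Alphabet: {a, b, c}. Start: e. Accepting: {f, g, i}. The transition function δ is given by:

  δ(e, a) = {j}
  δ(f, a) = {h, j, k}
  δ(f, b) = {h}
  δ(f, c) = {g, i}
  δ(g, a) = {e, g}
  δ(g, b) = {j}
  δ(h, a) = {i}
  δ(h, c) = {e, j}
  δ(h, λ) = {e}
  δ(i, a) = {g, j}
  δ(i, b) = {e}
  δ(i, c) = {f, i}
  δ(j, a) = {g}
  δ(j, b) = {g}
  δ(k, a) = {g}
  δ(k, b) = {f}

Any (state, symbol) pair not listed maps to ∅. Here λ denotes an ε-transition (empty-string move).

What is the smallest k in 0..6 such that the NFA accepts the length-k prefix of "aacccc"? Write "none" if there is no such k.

2

Start in {e}.
Read 'a': {e} → {j}.
Read 'a': {j} → {g}.
None of the earlier sets intersect F, but {g} does.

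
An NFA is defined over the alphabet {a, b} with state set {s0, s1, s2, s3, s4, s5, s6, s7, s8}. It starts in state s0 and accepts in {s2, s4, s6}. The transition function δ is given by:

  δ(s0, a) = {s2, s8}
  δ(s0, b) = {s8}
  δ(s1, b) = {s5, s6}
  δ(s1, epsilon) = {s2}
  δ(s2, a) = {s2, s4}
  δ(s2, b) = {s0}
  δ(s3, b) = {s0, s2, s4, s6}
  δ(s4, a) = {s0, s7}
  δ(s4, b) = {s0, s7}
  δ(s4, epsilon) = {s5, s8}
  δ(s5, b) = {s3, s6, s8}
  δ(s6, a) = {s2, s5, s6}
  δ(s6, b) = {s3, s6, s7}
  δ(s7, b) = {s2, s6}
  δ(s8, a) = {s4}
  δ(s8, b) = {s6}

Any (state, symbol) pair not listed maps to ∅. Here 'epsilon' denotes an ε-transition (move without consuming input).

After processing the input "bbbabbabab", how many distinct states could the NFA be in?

Start in {s0}.
Read 'b': {s0} → {s8}.
Read 'b': {s8} → {s6}.
Read 'b': {s6} → {s3, s6, s7}.
Read 'a': {s3, s6, s7} → {s2, s5, s6}.
Read 'b': {s2, s5, s6} → {s0, s3, s6, s7, s8}.
Read 'b': {s0, s3, s6, s7, s8} → {s0, s2, s3, s4, s5, s6, s7, s8}.
Read 'a': {s0, s2, s3, s4, s5, s6, s7, s8} → {s0, s2, s4, s5, s6, s7, s8}.
Read 'b': {s0, s2, s4, s5, s6, s7, s8} → {s0, s2, s3, s6, s7, s8}.
Read 'a': {s0, s2, s3, s6, s7, s8} → {s2, s4, s5, s6, s8}.
Read 'b': {s2, s4, s5, s6, s8} → {s0, s3, s6, s7, s8}.
That set has 5 states.

5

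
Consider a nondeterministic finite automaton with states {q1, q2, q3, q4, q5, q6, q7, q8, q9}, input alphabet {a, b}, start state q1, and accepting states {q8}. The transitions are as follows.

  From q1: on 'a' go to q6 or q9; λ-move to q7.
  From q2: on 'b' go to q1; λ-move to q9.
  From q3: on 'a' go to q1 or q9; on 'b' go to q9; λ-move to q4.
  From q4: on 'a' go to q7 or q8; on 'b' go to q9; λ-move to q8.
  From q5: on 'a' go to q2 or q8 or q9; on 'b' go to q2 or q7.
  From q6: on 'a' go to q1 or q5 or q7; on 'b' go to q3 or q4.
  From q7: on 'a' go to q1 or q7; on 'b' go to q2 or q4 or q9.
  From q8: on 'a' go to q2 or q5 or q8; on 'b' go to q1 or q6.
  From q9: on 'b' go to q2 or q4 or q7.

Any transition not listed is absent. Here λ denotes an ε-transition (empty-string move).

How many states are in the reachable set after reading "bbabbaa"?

7

Start: ε-closure({q1}) = {q1, q7}.
Read 'b': {q1, q7} → {q2, q4, q8, q9}.
Read 'b': {q2, q4, q8, q9} → {q1, q2, q4, q6, q7, q8, q9}.
Read 'a': {q1, q2, q4, q6, q7, q8, q9} → {q1, q2, q5, q6, q7, q8, q9}.
Read 'b': {q1, q2, q5, q6, q7, q8, q9} → {q1, q2, q3, q4, q6, q7, q8, q9}.
Read 'b': {q1, q2, q3, q4, q6, q7, q8, q9} → {q1, q2, q3, q4, q6, q7, q8, q9}.
Read 'a': {q1, q2, q3, q4, q6, q7, q8, q9} → {q1, q2, q5, q6, q7, q8, q9}.
Read 'a': {q1, q2, q5, q6, q7, q8, q9} → {q1, q2, q5, q6, q7, q8, q9}.
That set has 7 states.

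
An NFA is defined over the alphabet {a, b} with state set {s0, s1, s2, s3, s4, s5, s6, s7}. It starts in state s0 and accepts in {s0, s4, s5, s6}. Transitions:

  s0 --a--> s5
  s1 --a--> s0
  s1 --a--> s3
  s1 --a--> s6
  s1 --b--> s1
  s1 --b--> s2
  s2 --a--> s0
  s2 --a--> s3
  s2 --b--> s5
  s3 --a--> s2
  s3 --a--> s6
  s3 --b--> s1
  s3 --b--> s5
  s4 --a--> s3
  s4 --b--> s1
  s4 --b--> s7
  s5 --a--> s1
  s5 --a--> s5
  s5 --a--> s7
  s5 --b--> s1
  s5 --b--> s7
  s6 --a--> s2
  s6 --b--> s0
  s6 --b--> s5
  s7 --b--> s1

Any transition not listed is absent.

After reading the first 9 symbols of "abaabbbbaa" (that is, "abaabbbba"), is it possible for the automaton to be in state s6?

Start in {s0}.
Read 'a': s0→{s5}; now {s5}.
Read 'b': s5→{s1, s7}; now {s1, s7}.
Read 'a': s1→{s0, s3, s6}, s7→∅; now {s0, s3, s6}.
Read 'a': s0→{s5}, s3→{s2, s6}, s6→{s2}; now {s2, s5, s6}.
Read 'b': s2→{s5}, s5→{s1, s7}, s6→{s0, s5}; now {s0, s1, s5, s7}.
Read 'b': s0→∅, s1→{s1, s2}, s5→{s1, s7}, s7→{s1}; now {s1, s2, s7}.
Read 'b': s1→{s1, s2}, s2→{s5}, s7→{s1}; now {s1, s2, s5}.
Read 'b': s1→{s1, s2}, s2→{s5}, s5→{s1, s7}; now {s1, s2, s5, s7}.
Read 'a': s1→{s0, s3, s6}, s2→{s0, s3}, s5→{s1, s5, s7}, s7→∅; now {s0, s1, s3, s5, s6, s7}.
State s6 is in {s0, s1, s3, s5, s6, s7}.

Yes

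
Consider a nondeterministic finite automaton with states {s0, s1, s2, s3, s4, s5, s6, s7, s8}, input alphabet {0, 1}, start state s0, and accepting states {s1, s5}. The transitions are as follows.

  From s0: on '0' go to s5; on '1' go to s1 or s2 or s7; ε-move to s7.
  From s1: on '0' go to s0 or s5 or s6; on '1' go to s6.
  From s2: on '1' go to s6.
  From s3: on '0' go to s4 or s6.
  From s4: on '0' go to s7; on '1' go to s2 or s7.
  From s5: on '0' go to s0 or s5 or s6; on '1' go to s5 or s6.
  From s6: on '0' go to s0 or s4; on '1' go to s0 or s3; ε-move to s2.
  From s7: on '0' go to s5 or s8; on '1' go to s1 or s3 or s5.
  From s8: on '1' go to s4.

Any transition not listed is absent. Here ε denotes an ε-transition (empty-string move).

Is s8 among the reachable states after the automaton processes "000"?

Start: ε-closure({s0}) = {s0, s7}.
Read '0': {s0, s7} → {s5, s8}.
Read '0': {s5, s8} → {s0, s2, s5, s6, s7}.
Read '0': {s0, s2, s5, s6, s7} → {s0, s2, s4, s5, s6, s7, s8}.
State s8 is in {s0, s2, s4, s5, s6, s7, s8}.

Yes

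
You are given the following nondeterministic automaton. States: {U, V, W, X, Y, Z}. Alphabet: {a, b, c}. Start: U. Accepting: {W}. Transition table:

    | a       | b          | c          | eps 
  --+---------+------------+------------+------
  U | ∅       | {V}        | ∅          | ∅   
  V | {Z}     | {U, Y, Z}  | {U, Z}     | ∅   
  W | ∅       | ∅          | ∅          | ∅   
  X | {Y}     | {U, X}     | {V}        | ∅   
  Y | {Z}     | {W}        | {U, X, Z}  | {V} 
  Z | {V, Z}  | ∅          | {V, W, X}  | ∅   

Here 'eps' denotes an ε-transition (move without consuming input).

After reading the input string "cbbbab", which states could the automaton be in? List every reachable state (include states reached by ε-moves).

Start in {U}.
Read 'c': U→∅; now ∅.
The set is empty and remains empty for the remaining 5 symbols.

∅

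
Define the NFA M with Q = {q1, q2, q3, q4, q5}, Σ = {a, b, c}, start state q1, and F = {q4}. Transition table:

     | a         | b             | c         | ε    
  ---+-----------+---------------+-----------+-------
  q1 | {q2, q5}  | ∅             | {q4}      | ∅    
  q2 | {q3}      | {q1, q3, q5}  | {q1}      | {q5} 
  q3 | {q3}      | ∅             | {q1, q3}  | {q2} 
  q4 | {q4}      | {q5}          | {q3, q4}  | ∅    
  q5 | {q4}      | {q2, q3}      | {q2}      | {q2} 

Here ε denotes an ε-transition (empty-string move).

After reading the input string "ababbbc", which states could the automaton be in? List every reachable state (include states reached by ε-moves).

Start in {q1}.
Read 'a': {q1} → {q2, q5}.
Read 'b': {q2, q5} → {q1, q2, q3, q5}.
Read 'a': {q1, q2, q3, q5} → {q2, q3, q4, q5}.
Read 'b': {q2, q3, q4, q5} → {q1, q2, q3, q5}.
Read 'b': {q1, q2, q3, q5} → {q1, q2, q3, q5}.
Read 'b': {q1, q2, q3, q5} → {q1, q2, q3, q5}.
Read 'c': {q1, q2, q3, q5} → {q1, q2, q3, q4, q5}.

{q1, q2, q3, q4, q5}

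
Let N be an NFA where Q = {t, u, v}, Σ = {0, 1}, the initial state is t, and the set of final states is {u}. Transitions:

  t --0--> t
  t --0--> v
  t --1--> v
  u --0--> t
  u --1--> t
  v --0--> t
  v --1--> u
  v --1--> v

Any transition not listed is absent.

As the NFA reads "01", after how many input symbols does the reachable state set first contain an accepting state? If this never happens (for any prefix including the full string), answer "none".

2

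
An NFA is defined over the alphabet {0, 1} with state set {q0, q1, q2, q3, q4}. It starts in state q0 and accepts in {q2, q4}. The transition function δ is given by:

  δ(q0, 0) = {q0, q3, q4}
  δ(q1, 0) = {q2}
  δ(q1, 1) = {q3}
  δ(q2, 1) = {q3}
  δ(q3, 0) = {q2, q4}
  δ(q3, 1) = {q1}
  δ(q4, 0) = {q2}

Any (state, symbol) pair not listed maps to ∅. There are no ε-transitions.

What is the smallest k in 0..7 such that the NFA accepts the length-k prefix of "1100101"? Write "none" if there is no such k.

none

Start in {q0}.
Read '1': q0→∅; now ∅.
The set is empty and remains empty for the remaining 6 symbols.
No reachable set along the way intersects F.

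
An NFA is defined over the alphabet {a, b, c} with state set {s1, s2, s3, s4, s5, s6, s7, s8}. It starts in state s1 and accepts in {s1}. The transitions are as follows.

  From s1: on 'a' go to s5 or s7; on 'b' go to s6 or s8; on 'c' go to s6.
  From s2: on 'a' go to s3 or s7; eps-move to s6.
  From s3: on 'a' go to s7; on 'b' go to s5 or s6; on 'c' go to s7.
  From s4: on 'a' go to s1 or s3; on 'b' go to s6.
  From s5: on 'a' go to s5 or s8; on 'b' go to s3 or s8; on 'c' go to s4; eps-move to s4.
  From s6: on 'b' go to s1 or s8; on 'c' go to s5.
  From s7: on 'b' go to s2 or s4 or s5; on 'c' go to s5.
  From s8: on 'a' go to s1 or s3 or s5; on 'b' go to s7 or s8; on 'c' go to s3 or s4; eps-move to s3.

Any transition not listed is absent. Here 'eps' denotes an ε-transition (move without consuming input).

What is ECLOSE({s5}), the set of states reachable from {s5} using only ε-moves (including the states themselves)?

Begin with {s5}.
ε-move s5 → s4; add s4.

{s4, s5}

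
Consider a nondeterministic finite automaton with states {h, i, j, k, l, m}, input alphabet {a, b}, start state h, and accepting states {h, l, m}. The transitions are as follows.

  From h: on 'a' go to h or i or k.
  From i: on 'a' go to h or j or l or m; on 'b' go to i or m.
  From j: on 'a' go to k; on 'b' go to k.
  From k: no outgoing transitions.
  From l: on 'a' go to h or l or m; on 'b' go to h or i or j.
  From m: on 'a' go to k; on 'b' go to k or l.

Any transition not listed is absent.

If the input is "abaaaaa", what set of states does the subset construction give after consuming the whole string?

{h, i, j, k, l, m}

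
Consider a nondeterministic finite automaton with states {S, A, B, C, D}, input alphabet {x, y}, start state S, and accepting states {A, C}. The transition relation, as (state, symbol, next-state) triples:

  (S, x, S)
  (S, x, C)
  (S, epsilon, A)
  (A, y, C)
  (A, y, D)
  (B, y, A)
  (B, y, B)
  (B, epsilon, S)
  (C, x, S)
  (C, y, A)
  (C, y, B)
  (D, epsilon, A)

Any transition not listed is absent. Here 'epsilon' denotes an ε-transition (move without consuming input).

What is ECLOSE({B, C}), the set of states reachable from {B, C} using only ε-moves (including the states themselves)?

{S, A, B, C}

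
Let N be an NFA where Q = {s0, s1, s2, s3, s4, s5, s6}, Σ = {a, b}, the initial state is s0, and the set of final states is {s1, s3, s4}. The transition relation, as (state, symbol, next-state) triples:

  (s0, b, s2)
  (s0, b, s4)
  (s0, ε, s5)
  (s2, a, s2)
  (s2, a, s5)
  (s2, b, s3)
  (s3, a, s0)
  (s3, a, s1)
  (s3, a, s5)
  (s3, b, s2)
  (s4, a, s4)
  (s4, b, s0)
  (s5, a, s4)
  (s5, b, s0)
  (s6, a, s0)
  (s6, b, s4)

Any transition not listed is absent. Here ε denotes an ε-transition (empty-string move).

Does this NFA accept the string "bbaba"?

Start: ε-closure({s0}) = {s0, s5}.
Read 'b': s0→{s2, s4}, s5→{s0}; union {s0, s2, s4}; ε-closure = {s0, s2, s4, s5}.
Read 'b': s0→{s2, s4}, s2→{s3}, s4→{s0}, s5→{s0}; union {s0, s2, s3, s4}; ε-closure = {s0, s2, s3, s4, s5}.
Read 'a': s0→∅, s2→{s2, s5}, s3→{s0, s1, s5}, s4→{s4}, s5→{s4}; now {s0, s1, s2, s4, s5}.
Read 'b': s0→{s2, s4}, s1→∅, s2→{s3}, s4→{s0}, s5→{s0}; union {s0, s2, s3, s4}; ε-closure = {s0, s2, s3, s4, s5}.
Read 'a': s0→∅, s2→{s2, s5}, s3→{s0, s1, s5}, s4→{s4}, s5→{s4}; now {s0, s1, s2, s4, s5}.
The final set {s0, s1, s2, s4, s5} contains the accepting states s1, s4.

Yes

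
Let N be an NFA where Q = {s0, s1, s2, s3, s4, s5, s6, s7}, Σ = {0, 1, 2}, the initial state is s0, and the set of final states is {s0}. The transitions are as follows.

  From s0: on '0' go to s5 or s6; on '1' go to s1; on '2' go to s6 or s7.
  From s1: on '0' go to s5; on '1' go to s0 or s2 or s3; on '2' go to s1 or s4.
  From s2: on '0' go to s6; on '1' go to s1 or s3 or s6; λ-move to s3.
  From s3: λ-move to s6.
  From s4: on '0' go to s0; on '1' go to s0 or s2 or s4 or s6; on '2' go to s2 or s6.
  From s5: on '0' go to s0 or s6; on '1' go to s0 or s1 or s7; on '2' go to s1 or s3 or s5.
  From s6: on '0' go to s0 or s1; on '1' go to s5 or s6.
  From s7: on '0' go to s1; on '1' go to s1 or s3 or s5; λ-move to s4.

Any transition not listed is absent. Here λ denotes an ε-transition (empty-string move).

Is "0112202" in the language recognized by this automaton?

No

Start in {s0}.
Read '0': s0→{s5, s6}; now {s5, s6}.
Read '1': s5→{s0, s1, s7}, s6→{s5, s6}; union {s0, s1, s5, s6, s7}; ε-closure = {s0, s1, s4, s5, s6, s7}.
Read '1': s0→{s1}, s1→{s0, s2, s3}, s4→{s0, s2, s4, s6}, s5→{s0, s1, s7}, s6→{s5, s6}, s7→{s1, s3, s5}; now {s0, s1, s2, s3, s4, s5, s6, s7}.
Read '2': s0→{s6, s7}, s1→{s1, s4}, s2→∅, s3→∅, s4→{s2, s6}, s5→{s1, s3, s5}, s6→∅, s7→∅; now {s1, s2, s3, s4, s5, s6, s7}.
Read '2': s1→{s1, s4}, s2→∅, s3→∅, s4→{s2, s6}, s5→{s1, s3, s5}, s6→∅, s7→∅; now {s1, s2, s3, s4, s5, s6}.
Read '0': s1→{s5}, s2→{s6}, s3→∅, s4→{s0}, s5→{s0, s6}, s6→{s0, s1}; now {s0, s1, s5, s6}.
Read '2': s0→{s6, s7}, s1→{s1, s4}, s5→{s1, s3, s5}, s6→∅; now {s1, s3, s4, s5, s6, s7}.
The final set {s1, s3, s4, s5, s6, s7} contains no accepting state.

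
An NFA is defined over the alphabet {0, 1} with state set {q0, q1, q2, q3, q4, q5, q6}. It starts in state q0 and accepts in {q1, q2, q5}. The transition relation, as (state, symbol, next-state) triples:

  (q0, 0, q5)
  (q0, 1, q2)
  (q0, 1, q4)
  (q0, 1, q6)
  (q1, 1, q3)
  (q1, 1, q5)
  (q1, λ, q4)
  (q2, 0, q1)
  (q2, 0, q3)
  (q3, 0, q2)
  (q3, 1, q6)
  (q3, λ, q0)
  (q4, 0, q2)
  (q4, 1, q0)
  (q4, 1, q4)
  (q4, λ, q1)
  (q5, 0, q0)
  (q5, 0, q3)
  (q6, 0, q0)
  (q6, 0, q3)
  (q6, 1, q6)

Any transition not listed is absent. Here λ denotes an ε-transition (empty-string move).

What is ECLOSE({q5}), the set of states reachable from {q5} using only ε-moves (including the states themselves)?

Begin with {q5}.
No ε-moves leave this set, so the closure equals the set itself.

{q5}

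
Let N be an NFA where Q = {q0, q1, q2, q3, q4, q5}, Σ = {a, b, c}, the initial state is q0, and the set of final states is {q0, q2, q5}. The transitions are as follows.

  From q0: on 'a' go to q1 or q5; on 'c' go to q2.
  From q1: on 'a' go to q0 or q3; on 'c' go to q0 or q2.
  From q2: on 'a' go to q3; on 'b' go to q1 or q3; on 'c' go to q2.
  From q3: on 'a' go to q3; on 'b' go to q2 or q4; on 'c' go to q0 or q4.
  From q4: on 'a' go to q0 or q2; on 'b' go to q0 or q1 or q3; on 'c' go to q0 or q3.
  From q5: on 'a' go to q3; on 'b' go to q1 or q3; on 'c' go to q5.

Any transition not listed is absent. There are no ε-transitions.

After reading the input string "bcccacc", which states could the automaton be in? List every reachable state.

∅

Start in {q0}.
Read 'b': {q0} → ∅.
The set is empty and remains empty for the remaining 6 symbols.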